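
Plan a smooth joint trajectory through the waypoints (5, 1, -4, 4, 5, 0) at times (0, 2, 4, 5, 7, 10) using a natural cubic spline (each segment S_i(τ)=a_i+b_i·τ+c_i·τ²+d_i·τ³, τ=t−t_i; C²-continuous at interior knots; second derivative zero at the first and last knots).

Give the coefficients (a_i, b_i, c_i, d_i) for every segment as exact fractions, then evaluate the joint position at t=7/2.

Δ: Δ0=-2, Δ1=-5/2, Δ2=8, Δ3=1/2, Δ4=-5/3
row 1: diag=8, rhs=-3; c'=1/4, d'=-3/8
row 2: denom=6−2·1/4=11/2; d'=(63−2·-3/8)/(11/2)=255/22
row 3: denom=6−1·2/11=64/11; d'=(-45−1·255/22)/(64/11)=-1245/128
row 4: denom=10−2·11/32=149/16; d'=(-13−2·-1245/128)/(149/16)=413/596
back: M4=413/596
back: M3=-1245/128−11/32·413/596=-5939/596
back: M2=255/22−2/11·-5939/596=1997/149
back: M1=-3/8−1/4·1997/149=-4441/1192
M: M0=0, M1=-4441/1192, M2=1997/149, M3=-5939/596, M4=413/596, M5=0
seg 0: a=5, c=M0/2=0, d=(M1−M0)/(6·2)=-4441/14304, b=Δ0−h0·(2M0+M1)/6=-2711/3576
seg 1: a=1, c=M1/2=-4441/2384, d=(M2−M1)/(6·2)=20417/14304, b=Δ1−h1·(2M1+M2)/6=-8017/1788
seg 2: a=-4, c=M2/2=1997/298, d=(M3−M2)/(6·1)=-13927/3576, b=Δ2−h2·(2M2+M3)/6=18571/3576
seg 3: a=4, c=M3/2=-5939/1192, d=(M4−M3)/(6·2)=397/447, b=Δ3−h3·(2M3+M4)/6=12359/1788
seg 4: a=5, c=M4/2=413/1192, d=(M5−M4)/(6·3)=-413/10728, b=Δ4−h4·(2M4+M5)/6=-4219/1788
t_q=7/2 → seg 1, τ=3/2; S=1+-8017/1788·τ+-4441/2384·τ²+20417/14304·τ³=-194523/38144

  seg 0: a=5 b=-2711/3576 c=0 d=-4441/14304
  seg 1: a=1 b=-8017/1788 c=-4441/2384 d=20417/14304
  seg 2: a=-4 b=18571/3576 c=1997/298 d=-13927/3576
  seg 3: a=4 b=12359/1788 c=-5939/1192 d=397/447
  seg 4: a=5 b=-4219/1788 c=413/1192 d=-413/10728
S(7/2) = -194523/38144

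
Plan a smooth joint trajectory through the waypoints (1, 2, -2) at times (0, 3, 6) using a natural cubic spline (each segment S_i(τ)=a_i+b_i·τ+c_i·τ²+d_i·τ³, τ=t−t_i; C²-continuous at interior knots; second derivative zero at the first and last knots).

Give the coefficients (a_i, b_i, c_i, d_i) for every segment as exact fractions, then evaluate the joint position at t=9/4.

Δ: Δ0=1/3, Δ1=-4/3
row 1: diag=12, rhs=-10; c'=1/4, d'=-5/6
back: M1=-5/6
M: M0=0, M1=-5/6, M2=0
seg 0: a=1, c=M0/2=0, d=(M1−M0)/(6·3)=-5/108, b=Δ0−h0·(2M0+M1)/6=3/4
seg 1: a=2, c=M1/2=-5/12, d=(M2−M1)/(6·3)=5/108, b=Δ1−h1·(2M1+M2)/6=-1/2
t_q=9/4 → seg 0, τ=9/4; S=1+3/4·τ+0·τ²+-5/108·τ³=553/256

  seg 0: a=1 b=3/4 c=0 d=-5/108
  seg 1: a=2 b=-1/2 c=-5/12 d=5/108
S(9/4) = 553/256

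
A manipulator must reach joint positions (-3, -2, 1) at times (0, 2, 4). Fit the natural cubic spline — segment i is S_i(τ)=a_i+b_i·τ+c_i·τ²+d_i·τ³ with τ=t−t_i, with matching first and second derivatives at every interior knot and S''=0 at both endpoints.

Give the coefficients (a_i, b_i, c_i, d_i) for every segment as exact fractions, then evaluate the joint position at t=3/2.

Δ: Δ0=1/2, Δ1=3/2
row 1: diag=8, rhs=6; c'=1/4, d'=3/4
back: M1=3/4
M: M0=0, M1=3/4, M2=0
seg 0: a=-3, c=M0/2=0, d=(M1−M0)/(6·2)=1/16, b=Δ0−h0·(2M0+M1)/6=1/4
seg 1: a=-2, c=M1/2=3/8, d=(M2−M1)/(6·2)=-1/16, b=Δ1−h1·(2M1+M2)/6=1
t_q=3/2 → seg 0, τ=3/2; S=-3+1/4·τ+0·τ²+1/16·τ³=-309/128

  seg 0: a=-3 b=1/4 c=0 d=1/16
  seg 1: a=-2 b=1 c=3/8 d=-1/16
S(3/2) = -309/128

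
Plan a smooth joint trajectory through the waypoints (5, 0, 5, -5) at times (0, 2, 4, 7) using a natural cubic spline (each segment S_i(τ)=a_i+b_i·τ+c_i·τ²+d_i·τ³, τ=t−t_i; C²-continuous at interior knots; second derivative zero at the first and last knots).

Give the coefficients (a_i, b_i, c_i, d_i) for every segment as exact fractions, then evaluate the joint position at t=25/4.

  seg 0: a=5 b=-235/57 c=0 d=185/456
  seg 1: a=0 b=85/114 c=185/76 d=-355/456
  seg 2: a=5 b=65/57 c=-85/38 d=85/342
S(25/4) = -2255/2432

Δ: Δ0=-5/2, Δ1=5/2, Δ2=-10/3
row 1: diag=8, rhs=30; c'=1/4, d'=15/4
row 2: denom=10−2·1/4=19/2; d'=(-35−2·15/4)/(19/2)=-85/19
back: M2=-85/19
back: M1=15/4−1/4·-85/19=185/38
M: M0=0, M1=185/38, M2=-85/19, M3=0
seg 0: a=5, c=M0/2=0, d=(M1−M0)/(6·2)=185/456, b=Δ0−h0·(2M0+M1)/6=-235/57
seg 1: a=0, c=M1/2=185/76, d=(M2−M1)/(6·2)=-355/456, b=Δ1−h1·(2M1+M2)/6=85/114
seg 2: a=5, c=M2/2=-85/38, d=(M3−M2)/(6·3)=85/342, b=Δ2−h2·(2M2+M3)/6=65/57
t_q=25/4 → seg 2, τ=9/4; S=5+65/57·τ+-85/38·τ²+85/342·τ³=-2255/2432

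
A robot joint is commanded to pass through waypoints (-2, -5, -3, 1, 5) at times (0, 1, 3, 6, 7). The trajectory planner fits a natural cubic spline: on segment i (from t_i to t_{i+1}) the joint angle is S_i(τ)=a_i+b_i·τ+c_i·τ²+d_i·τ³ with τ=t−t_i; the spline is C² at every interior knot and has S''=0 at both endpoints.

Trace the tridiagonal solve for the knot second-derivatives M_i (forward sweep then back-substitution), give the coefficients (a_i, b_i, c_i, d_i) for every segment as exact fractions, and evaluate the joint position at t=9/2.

Δ: Δ0=-3, Δ1=1, Δ2=4/3, Δ3=4
row 1: diag=6, rhs=24; c'=1/3, d'=4
row 2: denom=10−2·1/3=28/3; d'=(2−2·4)/(28/3)=-9/14
row 3: denom=8−3·9/28=197/28; d'=(16−3·-9/14)/(197/28)=502/197
back: M3=502/197
back: M2=-9/14−9/28·502/197=-288/197
back: M1=4−1/3·-288/197=884/197
M: M0=0, M1=884/197, M2=-288/197, M3=502/197, M4=0
seg 0: a=-2, c=M0/2=0, d=(M1−M0)/(6·1)=442/591, b=Δ0−h0·(2M0+M1)/6=-2215/591
seg 1: a=-5, c=M1/2=442/197, d=(M2−M1)/(6·2)=-293/591, b=Δ1−h1·(2M1+M2)/6=-889/591
seg 2: a=-3, c=M2/2=-144/197, d=(M3−M2)/(6·3)=395/1773, b=Δ2−h2·(2M2+M3)/6=899/591
seg 3: a=1, c=M3/2=251/197, d=(M4−M3)/(6·1)=-251/591, b=Δ3−h3·(2M3+M4)/6=1862/591
t_q=9/2 → seg 2, τ=3/2; S=-3+899/591·τ+-144/197·τ²+395/1773·τ³=-2539/1576

  seg 0: a=-2 b=-2215/591 c=0 d=442/591
  seg 1: a=-5 b=-889/591 c=442/197 d=-293/591
  seg 2: a=-3 b=899/591 c=-144/197 d=395/1773
  seg 3: a=1 b=1862/591 c=251/197 d=-251/591
S(9/2) = -2539/1576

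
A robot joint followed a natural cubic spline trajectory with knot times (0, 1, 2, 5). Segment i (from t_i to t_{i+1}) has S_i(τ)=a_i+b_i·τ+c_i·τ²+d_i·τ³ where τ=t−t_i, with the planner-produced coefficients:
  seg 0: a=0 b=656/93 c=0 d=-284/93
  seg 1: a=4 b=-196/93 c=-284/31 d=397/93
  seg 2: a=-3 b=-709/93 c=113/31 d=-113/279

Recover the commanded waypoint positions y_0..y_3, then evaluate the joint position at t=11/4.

y_0 = S_0(0) = a_0 = 0
y_1 = S_1(0) = a_1 = 4
y_2 = S_2(0) = a_2 = -3
y_3 = S_2(3) = -4
t_q=11/4 is in segment 2 (τ=3/4); S_2(τ)=-13567/1984

y_0=0 y_1=4 y_2=-3 y_3=-4
S(11/4) = -13567/1984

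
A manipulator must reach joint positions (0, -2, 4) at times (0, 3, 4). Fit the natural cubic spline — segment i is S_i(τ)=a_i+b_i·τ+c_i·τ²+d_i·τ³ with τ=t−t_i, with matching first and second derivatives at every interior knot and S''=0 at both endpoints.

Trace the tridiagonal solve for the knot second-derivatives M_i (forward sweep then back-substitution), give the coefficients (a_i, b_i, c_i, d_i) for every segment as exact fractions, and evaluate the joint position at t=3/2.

  seg 0: a=0 b=-19/6 c=0 d=5/18
  seg 1: a=-2 b=13/3 c=5/2 d=-5/6
S(3/2) = -61/16

Δ: Δ0=-2/3, Δ1=6
row 1: diag=8, rhs=40; c'=1/8, d'=5
back: M1=5
M: M0=0, M1=5, M2=0
seg 0: a=0, c=M0/2=0, d=(M1−M0)/(6·3)=5/18, b=Δ0−h0·(2M0+M1)/6=-19/6
seg 1: a=-2, c=M1/2=5/2, d=(M2−M1)/(6·1)=-5/6, b=Δ1−h1·(2M1+M2)/6=13/3
t_q=3/2 → seg 0, τ=3/2; S=0+-19/6·τ+0·τ²+5/18·τ³=-61/16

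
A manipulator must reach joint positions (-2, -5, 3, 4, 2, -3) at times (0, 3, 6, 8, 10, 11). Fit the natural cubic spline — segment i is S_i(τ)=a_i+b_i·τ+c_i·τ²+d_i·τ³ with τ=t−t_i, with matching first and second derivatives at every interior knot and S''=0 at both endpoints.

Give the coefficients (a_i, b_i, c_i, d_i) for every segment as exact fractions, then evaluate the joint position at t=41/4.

  seg 0: a=-2 b=-2503/1149 c=0 d=1354/10341
  seg 1: a=-5 b=1559/1149 c=1354/1149 d=-2557/10341
  seg 2: a=3 b=2012/1149 c=-401/383 d=1937/9192
  seg 3: a=4 b=211/2298 c=333/1532 d=-877/2298
  seg 4: a=2 b=-8315/2298 c=-3175/1532 d=3175/4596
S(41/4) = 95761/98048

Δ: Δ0=-1, Δ1=8/3, Δ2=1/2, Δ3=-1, Δ4=-5
row 1: diag=12, rhs=22; c'=1/4, d'=11/6
row 2: denom=10−3·1/4=37/4; d'=(-13−3·11/6)/(37/4)=-2
row 3: denom=8−2·8/37=280/37; d'=(-9−2·-2)/(280/37)=-37/56
row 4: denom=6−2·37/140=383/70; d'=(-24−2·-37/56)/(383/70)=-3175/766
back: M4=-3175/766
back: M3=-37/56−37/140·-3175/766=333/766
back: M2=-2−8/37·333/766=-802/383
back: M1=11/6−1/4·-802/383=2708/1149
M: M0=0, M1=2708/1149, M2=-802/383, M3=333/766, M4=-3175/766, M5=0
seg 0: a=-2, c=M0/2=0, d=(M1−M0)/(6·3)=1354/10341, b=Δ0−h0·(2M0+M1)/6=-2503/1149
seg 1: a=-5, c=M1/2=1354/1149, d=(M2−M1)/(6·3)=-2557/10341, b=Δ1−h1·(2M1+M2)/6=1559/1149
seg 2: a=3, c=M2/2=-401/383, d=(M3−M2)/(6·2)=1937/9192, b=Δ2−h2·(2M2+M3)/6=2012/1149
seg 3: a=4, c=M3/2=333/1532, d=(M4−M3)/(6·2)=-877/2298, b=Δ3−h3·(2M3+M4)/6=211/2298
seg 4: a=2, c=M4/2=-3175/1532, d=(M5−M4)/(6·1)=3175/4596, b=Δ4−h4·(2M4+M5)/6=-8315/2298
t_q=41/4 → seg 4, τ=1/4; S=2+-8315/2298·τ+-3175/1532·τ²+3175/4596·τ³=95761/98048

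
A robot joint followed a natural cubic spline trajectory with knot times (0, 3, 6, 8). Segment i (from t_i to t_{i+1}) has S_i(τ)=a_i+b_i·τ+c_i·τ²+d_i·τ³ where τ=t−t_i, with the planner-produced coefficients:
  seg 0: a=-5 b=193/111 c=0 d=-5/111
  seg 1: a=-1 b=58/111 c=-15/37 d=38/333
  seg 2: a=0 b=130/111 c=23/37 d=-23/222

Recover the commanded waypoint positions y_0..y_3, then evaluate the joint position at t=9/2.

y_0=-5 y_1=-1 y_2=0 y_3=4
S(9/2) = -55/74

y_0 = S_0(0) = a_0 = -5
y_1 = S_1(0) = a_1 = -1
y_2 = S_2(0) = a_2 = 0
y_3 = S_2(2) = 4
t_q=9/2 is in segment 1 (τ=3/2); S_1(τ)=-55/74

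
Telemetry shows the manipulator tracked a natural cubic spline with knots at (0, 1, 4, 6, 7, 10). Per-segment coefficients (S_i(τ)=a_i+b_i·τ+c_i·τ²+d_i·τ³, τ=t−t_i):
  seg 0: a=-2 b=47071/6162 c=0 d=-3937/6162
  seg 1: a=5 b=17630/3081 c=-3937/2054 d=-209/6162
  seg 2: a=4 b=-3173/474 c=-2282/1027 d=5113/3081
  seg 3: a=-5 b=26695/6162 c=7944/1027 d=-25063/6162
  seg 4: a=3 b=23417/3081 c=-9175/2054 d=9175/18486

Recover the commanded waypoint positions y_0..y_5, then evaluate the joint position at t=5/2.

y_0=-2 y_1=5 y_2=4 y_3=-5 y_4=3 y_5=-1
S(5/2) = 150453/16432

y_0 = S_0(0) = a_0 = -2
y_1 = S_1(0) = a_1 = 5
y_2 = S_2(0) = a_2 = 4
y_3 = S_3(0) = a_3 = -5
y_4 = S_4(0) = a_4 = 3
y_5 = S_4(3) = -1
t_q=5/2 is in segment 1 (τ=3/2); S_1(τ)=150453/16432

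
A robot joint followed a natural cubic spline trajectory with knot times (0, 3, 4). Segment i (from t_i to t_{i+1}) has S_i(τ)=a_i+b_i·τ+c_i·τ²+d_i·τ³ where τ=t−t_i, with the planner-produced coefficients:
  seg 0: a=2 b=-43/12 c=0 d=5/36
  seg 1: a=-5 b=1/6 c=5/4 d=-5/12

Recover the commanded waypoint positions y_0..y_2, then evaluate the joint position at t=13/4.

y_0 = S_0(0) = a_0 = 2
y_1 = S_1(0) = a_1 = -5
y_2 = S_1(1) = -4
t_q=13/4 is in segment 1 (τ=1/4); S_1(τ)=-1251/256

y_0=2 y_1=-5 y_2=-4
S(13/4) = -1251/256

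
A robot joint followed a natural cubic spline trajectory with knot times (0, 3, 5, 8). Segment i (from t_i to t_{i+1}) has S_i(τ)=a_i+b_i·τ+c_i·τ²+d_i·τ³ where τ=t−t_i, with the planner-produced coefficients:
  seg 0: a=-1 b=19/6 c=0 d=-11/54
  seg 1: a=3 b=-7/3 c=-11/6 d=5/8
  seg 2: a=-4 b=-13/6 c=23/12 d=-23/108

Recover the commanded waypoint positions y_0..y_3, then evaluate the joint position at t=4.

y_0=-1 y_1=3 y_2=-4 y_3=1
S(4) = -13/24

y_0 = S_0(0) = a_0 = -1
y_1 = S_1(0) = a_1 = 3
y_2 = S_2(0) = a_2 = -4
y_3 = S_2(3) = 1
t_q=4 is in segment 1 (τ=1); S_1(τ)=-13/24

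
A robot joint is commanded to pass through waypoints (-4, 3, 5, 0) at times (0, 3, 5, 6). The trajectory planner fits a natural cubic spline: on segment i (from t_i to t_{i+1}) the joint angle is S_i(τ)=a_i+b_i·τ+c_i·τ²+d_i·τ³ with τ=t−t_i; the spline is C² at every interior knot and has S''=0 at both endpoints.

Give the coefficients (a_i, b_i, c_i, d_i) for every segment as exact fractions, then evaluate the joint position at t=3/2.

Δ: Δ0=7/3, Δ1=1, Δ2=-5
row 1: diag=10, rhs=-8; c'=1/5, d'=-4/5
row 2: denom=6−2·1/5=28/5; d'=(-36−2·-4/5)/(28/5)=-43/7
back: M2=-43/7
back: M1=-4/5−1/5·-43/7=3/7
M: M0=0, M1=3/7, M2=-43/7, M3=0
seg 0: a=-4, c=M0/2=0, d=(M1−M0)/(6·3)=1/42, b=Δ0−h0·(2M0+M1)/6=89/42
seg 1: a=3, c=M1/2=3/14, d=(M2−M1)/(6·2)=-23/42, b=Δ1−h1·(2M1+M2)/6=58/21
seg 2: a=5, c=M2/2=-43/14, d=(M3−M2)/(6·1)=43/42, b=Δ2−h2·(2M2+M3)/6=-62/21
t_q=3/2 → seg 0, τ=3/2; S=-4+89/42·τ+0·τ²+1/42·τ³=-83/112

  seg 0: a=-4 b=89/42 c=0 d=1/42
  seg 1: a=3 b=58/21 c=3/14 d=-23/42
  seg 2: a=5 b=-62/21 c=-43/14 d=43/42
S(3/2) = -83/112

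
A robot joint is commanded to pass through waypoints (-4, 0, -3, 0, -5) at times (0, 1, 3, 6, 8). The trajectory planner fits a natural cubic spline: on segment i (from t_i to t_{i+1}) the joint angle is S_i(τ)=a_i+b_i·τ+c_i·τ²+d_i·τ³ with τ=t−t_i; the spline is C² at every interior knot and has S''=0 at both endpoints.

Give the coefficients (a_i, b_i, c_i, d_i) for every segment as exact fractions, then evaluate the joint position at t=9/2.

Δ: Δ0=4, Δ1=-3/2, Δ2=1, Δ3=-5/2
row 1: diag=6, rhs=-33; c'=1/3, d'=-11/2
row 2: denom=10−2·1/3=28/3; d'=(15−2·-11/2)/(28/3)=39/14
row 3: denom=10−3·9/28=253/28; d'=(-21−3·39/14)/(253/28)=-822/253
back: M3=-822/253
back: M2=39/14−9/28·-822/253=969/253
back: M1=-11/2−1/3·969/253=-3429/506
M: M0=0, M1=-3429/506, M2=969/253, M3=-822/253, M4=0
seg 0: a=-4, c=M0/2=0, d=(M1−M0)/(6·1)=-1143/1012, b=Δ0−h0·(2M0+M1)/6=5191/1012
seg 1: a=0, c=M1/2=-3429/1012, d=(M2−M1)/(6·2)=1789/2024, b=Δ1−h1·(2M1+M2)/6=881/506
seg 2: a=-3, c=M2/2=969/506, d=(M3−M2)/(6·3)=-199/506, b=Δ2−h2·(2M2+M3)/6=-305/253
seg 3: a=0, c=M3/2=-411/253, d=(M4−M3)/(6·2)=137/506, b=Δ3−h3·(2M3+M4)/6=-169/506
t_q=9/2 → seg 2, τ=3/2; S=-3+-305/253·τ+969/506·τ²+-199/506·τ³=-7395/4048

  seg 0: a=-4 b=5191/1012 c=0 d=-1143/1012
  seg 1: a=0 b=881/506 c=-3429/1012 d=1789/2024
  seg 2: a=-3 b=-305/253 c=969/506 d=-199/506
  seg 3: a=0 b=-169/506 c=-411/253 d=137/506
S(9/2) = -7395/4048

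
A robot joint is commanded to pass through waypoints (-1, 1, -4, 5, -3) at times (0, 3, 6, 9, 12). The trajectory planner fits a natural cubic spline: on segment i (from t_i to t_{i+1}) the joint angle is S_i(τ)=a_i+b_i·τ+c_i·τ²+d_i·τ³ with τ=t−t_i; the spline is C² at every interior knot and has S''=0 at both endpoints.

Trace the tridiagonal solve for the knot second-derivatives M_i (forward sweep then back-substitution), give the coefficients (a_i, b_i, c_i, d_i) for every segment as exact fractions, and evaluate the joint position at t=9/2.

Δ: Δ0=2/3, Δ1=-5/3, Δ2=3, Δ3=-8/3
row 1: diag=12, rhs=-14; c'=1/4, d'=-7/6
row 2: denom=12−3·1/4=45/4; d'=(28−3·-7/6)/(45/4)=14/5
row 3: denom=12−3·4/15=56/5; d'=(-34−3·14/5)/(56/5)=-53/14
back: M3=-53/14
back: M2=14/5−4/15·-53/14=80/21
back: M1=-7/6−1/4·80/21=-89/42
M: M0=0, M1=-89/42, M2=80/21, M3=-53/14, M4=0
seg 0: a=-1, c=M0/2=0, d=(M1−M0)/(6·3)=-89/756, b=Δ0−h0·(2M0+M1)/6=145/84
seg 1: a=1, c=M1/2=-89/84, d=(M2−M1)/(6·3)=83/252, b=Δ1−h1·(2M1+M2)/6=-61/42
seg 2: a=-4, c=M2/2=40/21, d=(M3−M2)/(6·3)=-319/756, b=Δ2−h2·(2M2+M3)/6=13/12
seg 3: a=5, c=M3/2=-53/28, d=(M4−M3)/(6·3)=53/252, b=Δ3−h3·(2M3+M4)/6=47/42
t_q=9/2 → seg 1, τ=3/2; S=1+-61/42·τ+-89/84·τ²+83/252·τ³=-549/224

  seg 0: a=-1 b=145/84 c=0 d=-89/756
  seg 1: a=1 b=-61/42 c=-89/84 d=83/252
  seg 2: a=-4 b=13/12 c=40/21 d=-319/756
  seg 3: a=5 b=47/42 c=-53/28 d=53/252
S(9/2) = -549/224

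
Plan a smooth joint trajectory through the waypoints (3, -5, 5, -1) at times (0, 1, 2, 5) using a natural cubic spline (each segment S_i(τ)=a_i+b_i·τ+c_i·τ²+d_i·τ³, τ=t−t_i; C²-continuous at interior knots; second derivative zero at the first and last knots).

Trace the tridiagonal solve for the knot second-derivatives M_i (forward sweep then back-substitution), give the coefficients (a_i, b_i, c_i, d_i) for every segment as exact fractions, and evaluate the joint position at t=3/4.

  seg 0: a=3 b=-404/31 c=0 d=156/31
  seg 1: a=-5 b=64/31 c=468/31 d=-222/31
  seg 2: a=5 b=334/31 c=-198/31 d=22/31
S(3/4) = -2307/496

Δ: Δ0=-8, Δ1=10, Δ2=-2
row 1: diag=4, rhs=108; c'=1/4, d'=27
row 2: denom=8−1·1/4=31/4; d'=(-72−1·27)/(31/4)=-396/31
back: M2=-396/31
back: M1=27−1/4·-396/31=936/31
M: M0=0, M1=936/31, M2=-396/31, M3=0
seg 0: a=3, c=M0/2=0, d=(M1−M0)/(6·1)=156/31, b=Δ0−h0·(2M0+M1)/6=-404/31
seg 1: a=-5, c=M1/2=468/31, d=(M2−M1)/(6·1)=-222/31, b=Δ1−h1·(2M1+M2)/6=64/31
seg 2: a=5, c=M2/2=-198/31, d=(M3−M2)/(6·3)=22/31, b=Δ2−h2·(2M2+M3)/6=334/31
t_q=3/4 → seg 0, τ=3/4; S=3+-404/31·τ+0·τ²+156/31·τ³=-2307/496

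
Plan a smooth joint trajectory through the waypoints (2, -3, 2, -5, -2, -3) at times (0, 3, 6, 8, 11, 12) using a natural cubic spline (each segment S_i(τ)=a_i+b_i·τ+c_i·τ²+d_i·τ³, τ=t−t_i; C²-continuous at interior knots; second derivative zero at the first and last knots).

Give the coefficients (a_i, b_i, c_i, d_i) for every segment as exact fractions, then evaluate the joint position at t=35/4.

  seg 0: a=2 b=-305/98 c=0 d=425/2646
  seg 1: a=-3 b=60/49 c=425/294 d=-1145/2646
  seg 2: a=2 b=-25/14 c=-120/49 d=39/49
  seg 3: a=-5 b=-199/98 c=114/49 d=-43/98
  seg 4: a=-2 b=4/49 c=-159/98 d=53/98
S(35/4) = -33865/6272

Δ: Δ0=-5/3, Δ1=5/3, Δ2=-7/2, Δ3=1, Δ4=-1
row 1: diag=12, rhs=20; c'=1/4, d'=5/3
row 2: denom=10−3·1/4=37/4; d'=(-31−3·5/3)/(37/4)=-144/37
row 3: denom=10−2·8/37=354/37; d'=(27−2·-144/37)/(354/37)=429/118
row 4: denom=8−3·37/118=833/118; d'=(-12−3·429/118)/(833/118)=-159/49
back: M4=-159/49
back: M3=429/118−37/118·-159/49=228/49
back: M2=-144/37−8/37·228/49=-240/49
back: M1=5/3−1/4·-240/49=425/147
M: M0=0, M1=425/147, M2=-240/49, M3=228/49, M4=-159/49, M5=0
seg 0: a=2, c=M0/2=0, d=(M1−M0)/(6·3)=425/2646, b=Δ0−h0·(2M0+M1)/6=-305/98
seg 1: a=-3, c=M1/2=425/294, d=(M2−M1)/(6·3)=-1145/2646, b=Δ1−h1·(2M1+M2)/6=60/49
seg 2: a=2, c=M2/2=-120/49, d=(M3−M2)/(6·2)=39/49, b=Δ2−h2·(2M2+M3)/6=-25/14
seg 3: a=-5, c=M3/2=114/49, d=(M4−M3)/(6·3)=-43/98, b=Δ3−h3·(2M3+M4)/6=-199/98
seg 4: a=-2, c=M4/2=-159/98, d=(M5−M4)/(6·1)=53/98, b=Δ4−h4·(2M4+M5)/6=4/49
t_q=35/4 → seg 3, τ=3/4; S=-5+-199/98·τ+114/49·τ²+-43/98·τ³=-33865/6272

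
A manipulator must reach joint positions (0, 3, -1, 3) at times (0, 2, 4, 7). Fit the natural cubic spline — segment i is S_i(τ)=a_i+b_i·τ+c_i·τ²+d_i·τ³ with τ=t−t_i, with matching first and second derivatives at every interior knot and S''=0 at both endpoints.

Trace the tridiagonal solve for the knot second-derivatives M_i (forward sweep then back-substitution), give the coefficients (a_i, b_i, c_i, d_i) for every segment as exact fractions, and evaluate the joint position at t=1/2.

  seg 0: a=0 b=148/57 c=0 d=-125/456
  seg 1: a=3 b=-79/114 c=-125/76 d=113/228
  seg 2: a=-1 b=-151/114 c=101/76 d=-101/684
S(1/2) = 1537/1216

Δ: Δ0=3/2, Δ1=-2, Δ2=4/3
row 1: diag=8, rhs=-21; c'=1/4, d'=-21/8
row 2: denom=10−2·1/4=19/2; d'=(20−2·-21/8)/(19/2)=101/38
back: M2=101/38
back: M1=-21/8−1/4·101/38=-125/38
M: M0=0, M1=-125/38, M2=101/38, M3=0
seg 0: a=0, c=M0/2=0, d=(M1−M0)/(6·2)=-125/456, b=Δ0−h0·(2M0+M1)/6=148/57
seg 1: a=3, c=M1/2=-125/76, d=(M2−M1)/(6·2)=113/228, b=Δ1−h1·(2M1+M2)/6=-79/114
seg 2: a=-1, c=M2/2=101/76, d=(M3−M2)/(6·3)=-101/684, b=Δ2−h2·(2M2+M3)/6=-151/114
t_q=1/2 → seg 0, τ=1/2; S=0+148/57·τ+0·τ²+-125/456·τ³=1537/1216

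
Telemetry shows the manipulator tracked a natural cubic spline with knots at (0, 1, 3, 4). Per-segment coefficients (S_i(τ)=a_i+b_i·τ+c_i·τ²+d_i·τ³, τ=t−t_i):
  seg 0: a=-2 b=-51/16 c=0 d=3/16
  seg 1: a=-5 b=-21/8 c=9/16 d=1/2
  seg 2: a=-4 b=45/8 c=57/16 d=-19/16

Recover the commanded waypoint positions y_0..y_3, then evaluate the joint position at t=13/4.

y_0=-2 y_1=-5 y_2=-4 y_3=4
S(13/4) = -2447/1024

y_0 = S_0(0) = a_0 = -2
y_1 = S_1(0) = a_1 = -5
y_2 = S_2(0) = a_2 = -4
y_3 = S_2(1) = 4
t_q=13/4 is in segment 2 (τ=1/4); S_2(τ)=-2447/1024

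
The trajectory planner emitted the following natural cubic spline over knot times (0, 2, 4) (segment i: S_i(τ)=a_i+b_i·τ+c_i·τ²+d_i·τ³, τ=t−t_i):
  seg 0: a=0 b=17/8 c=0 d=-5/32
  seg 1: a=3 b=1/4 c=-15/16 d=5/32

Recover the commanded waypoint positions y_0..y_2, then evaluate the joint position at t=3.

y_0=0 y_1=3 y_2=1
S(3) = 79/32

y_0 = S_0(0) = a_0 = 0
y_1 = S_1(0) = a_1 = 3
y_2 = S_1(2) = 1
t_q=3 is in segment 1 (τ=1); S_1(τ)=79/32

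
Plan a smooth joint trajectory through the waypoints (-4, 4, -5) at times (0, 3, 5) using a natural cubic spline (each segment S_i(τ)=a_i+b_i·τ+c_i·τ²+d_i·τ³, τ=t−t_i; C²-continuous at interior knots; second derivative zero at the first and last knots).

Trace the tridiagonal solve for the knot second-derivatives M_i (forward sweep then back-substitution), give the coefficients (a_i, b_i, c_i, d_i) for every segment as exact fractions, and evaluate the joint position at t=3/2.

Δ: Δ0=8/3, Δ1=-9/2
row 1: diag=10, rhs=-43; c'=1/5, d'=-43/10
back: M1=-43/10
M: M0=0, M1=-43/10, M2=0
seg 0: a=-4, c=M0/2=0, d=(M1−M0)/(6·3)=-43/180, b=Δ0−h0·(2M0+M1)/6=289/60
seg 1: a=4, c=M1/2=-43/20, d=(M2−M1)/(6·2)=43/120, b=Δ1−h1·(2M1+M2)/6=-49/30
t_q=3/2 → seg 0, τ=3/2; S=-4+289/60·τ+0·τ²+-43/180·τ³=387/160

  seg 0: a=-4 b=289/60 c=0 d=-43/180
  seg 1: a=4 b=-49/30 c=-43/20 d=43/120
S(3/2) = 387/160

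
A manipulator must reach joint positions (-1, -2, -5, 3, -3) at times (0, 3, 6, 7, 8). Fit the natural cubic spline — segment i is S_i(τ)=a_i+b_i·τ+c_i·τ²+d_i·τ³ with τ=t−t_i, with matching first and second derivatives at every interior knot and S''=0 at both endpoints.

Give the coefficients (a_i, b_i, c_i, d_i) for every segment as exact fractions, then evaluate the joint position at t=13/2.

Δ: Δ0=-1/3, Δ1=-1, Δ2=8, Δ3=-6
row 1: diag=12, rhs=-4; c'=1/4, d'=-1/3
row 2: denom=8−3·1/4=29/4; d'=(54−3·-1/3)/(29/4)=220/29
row 3: denom=4−1·4/29=112/29; d'=(-84−1·220/29)/(112/29)=-166/7
back: M3=-166/7
back: M2=220/29−4/29·-166/7=76/7
back: M1=-1/3−1/4·76/7=-64/21
M: M0=0, M1=-64/21, M2=76/7, M3=-166/7, M4=0
seg 0: a=-1, c=M0/2=0, d=(M1−M0)/(6·3)=-32/189, b=Δ0−h0·(2M0+M1)/6=25/21
seg 1: a=-2, c=M1/2=-32/21, d=(M2−M1)/(6·3)=146/189, b=Δ1−h1·(2M1+M2)/6=-71/21
seg 2: a=-5, c=M2/2=38/7, d=(M3−M2)/(6·1)=-121/21, b=Δ2−h2·(2M2+M3)/6=25/3
seg 3: a=3, c=M3/2=-83/7, d=(M4−M3)/(6·1)=83/21, b=Δ3−h3·(2M3+M4)/6=40/21
t_q=13/2 → seg 2, τ=1/2; S=-5+25/3·τ+38/7·τ²+-121/21·τ³=-11/56

  seg 0: a=-1 b=25/21 c=0 d=-32/189
  seg 1: a=-2 b=-71/21 c=-32/21 d=146/189
  seg 2: a=-5 b=25/3 c=38/7 d=-121/21
  seg 3: a=3 b=40/21 c=-83/7 d=83/21
S(13/2) = -11/56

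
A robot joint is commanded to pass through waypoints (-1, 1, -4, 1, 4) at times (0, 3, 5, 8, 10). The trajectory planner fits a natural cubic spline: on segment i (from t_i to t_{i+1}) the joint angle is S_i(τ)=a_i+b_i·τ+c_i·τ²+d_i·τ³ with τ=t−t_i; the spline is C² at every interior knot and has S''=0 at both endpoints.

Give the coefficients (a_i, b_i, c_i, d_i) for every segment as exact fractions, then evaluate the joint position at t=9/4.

Δ: Δ0=2/3, Δ1=-5/2, Δ2=5/3, Δ3=3/2
row 1: diag=10, rhs=-19; c'=1/5, d'=-19/10
row 2: denom=10−2·1/5=48/5; d'=(25−2·-19/10)/(48/5)=3
row 3: denom=10−3·5/16=145/16; d'=(-1−3·3)/(145/16)=-32/29
back: M3=-32/29
back: M2=3−5/16·-32/29=97/29
back: M1=-19/10−1/5·97/29=-149/58
M: M0=0, M1=-149/58, M2=97/29, M3=-32/29, M4=0
seg 0: a=-1, c=M0/2=0, d=(M1−M0)/(6·3)=-149/1044, b=Δ0−h0·(2M0+M1)/6=679/348
seg 1: a=1, c=M1/2=-149/116, d=(M2−M1)/(6·2)=343/696, b=Δ1−h1·(2M1+M2)/6=-331/174
seg 2: a=-4, c=M2/2=97/58, d=(M3−M2)/(6·3)=-43/174, b=Δ2−h2·(2M2+M3)/6=-98/87
seg 3: a=1, c=M3/2=-16/29, d=(M4−M3)/(6·2)=8/87, b=Δ3−h3·(2M3+M4)/6=389/174
t_q=9/4 → seg 0, τ=9/4; S=-1+679/348·τ+0·τ²+-149/1044·τ³=13099/7424

  seg 0: a=-1 b=679/348 c=0 d=-149/1044
  seg 1: a=1 b=-331/174 c=-149/116 d=343/696
  seg 2: a=-4 b=-98/87 c=97/58 d=-43/174
  seg 3: a=1 b=389/174 c=-16/29 d=8/87
S(9/4) = 13099/7424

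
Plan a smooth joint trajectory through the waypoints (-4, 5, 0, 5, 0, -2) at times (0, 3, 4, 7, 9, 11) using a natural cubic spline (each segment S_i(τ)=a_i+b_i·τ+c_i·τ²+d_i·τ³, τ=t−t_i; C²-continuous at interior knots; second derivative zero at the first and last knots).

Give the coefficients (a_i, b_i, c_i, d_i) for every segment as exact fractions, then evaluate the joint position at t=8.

Δ: Δ0=3, Δ1=-5, Δ2=5/3, Δ3=-5/2, Δ4=-1
row 1: diag=8, rhs=-48; c'=1/8, d'=-6
row 2: denom=8−1·1/8=63/8; d'=(40−1·-6)/(63/8)=368/63
row 3: denom=10−3·8/21=62/7; d'=(-25−3·368/63)/(62/7)=-893/186
row 4: denom=8−2·7/31=234/31; d'=(9−2·-893/186)/(234/31)=865/351
back: M4=865/351
back: M3=-893/186−7/31·865/351=-3761/702
back: M2=368/63−8/21·-3761/702=8300/1053
back: M1=-6−1/8·8300/1053=-14711/2106
M: M0=0, M1=-14711/2106, M2=8300/1053, M3=-3761/702, M4=865/351, M5=0
seg 0: a=-4, c=M0/2=0, d=(M1−M0)/(6·3)=-14711/37908, b=Δ0−h0·(2M0+M1)/6=27347/4212
seg 1: a=5, c=M1/2=-14711/4212, d=(M2−M1)/(6·1)=3479/1404, b=Δ1−h1·(2M1+M2)/6=-8393/2106
seg 2: a=0, c=M2/2=4150/1053, d=(M3−M2)/(6·3)=-27883/37908, b=Δ2−h2·(2M2+M3)/6=-14897/4212
seg 3: a=5, c=M3/2=-3761/1404, d=(M4−M3)/(6·2)=5491/8424, b=Δ3−h3·(2M3+M4)/6=527/2106
seg 4: a=0, c=M4/2=865/702, d=(M5−M4)/(6·2)=-865/4212, b=Δ4−h4·(2M4+M5)/6=-2783/1053
t_q=8 → seg 3, τ=1; S=5+527/2106·τ+-3761/1404·τ²+5491/8424·τ³=3017/936

  seg 0: a=-4 b=27347/4212 c=0 d=-14711/37908
  seg 1: a=5 b=-8393/2106 c=-14711/4212 d=3479/1404
  seg 2: a=0 b=-14897/4212 c=4150/1053 d=-27883/37908
  seg 3: a=5 b=527/2106 c=-3761/1404 d=5491/8424
  seg 4: a=0 b=-2783/1053 c=865/702 d=-865/4212
S(8) = 3017/936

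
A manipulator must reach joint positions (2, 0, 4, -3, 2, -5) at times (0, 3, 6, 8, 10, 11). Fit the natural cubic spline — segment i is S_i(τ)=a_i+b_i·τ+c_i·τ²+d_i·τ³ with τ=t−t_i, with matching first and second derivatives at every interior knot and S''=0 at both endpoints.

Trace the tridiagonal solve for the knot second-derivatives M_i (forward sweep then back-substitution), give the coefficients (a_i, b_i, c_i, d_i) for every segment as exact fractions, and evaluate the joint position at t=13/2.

  seg 0: a=2 b=-2116/1149 c=0 d=50/383
  seg 1: a=0 b=1934/1149 c=450/383 d=-1484/3447
  seg 2: a=4 b=-3322/1149 c=-1034/383 d=11009/9192
  seg 3: a=-3 b=1567/2298 c=6873/1532 d=-16441/9192
  seg 4: a=2 b=-3259/1149 c=-2392/383 d=2392/1149
S(13/2) = 49739/24512

Δ: Δ0=-2/3, Δ1=4/3, Δ2=-7/2, Δ3=5/2, Δ4=-7
row 1: diag=12, rhs=12; c'=1/4, d'=1
row 2: denom=10−3·1/4=37/4; d'=(-29−3·1)/(37/4)=-128/37
row 3: denom=8−2·8/37=280/37; d'=(36−2·-128/37)/(280/37)=397/70
row 4: denom=6−2·37/140=383/70; d'=(-57−2·397/70)/(383/70)=-4784/383
back: M4=-4784/383
back: M3=397/70−37/140·-4784/383=6873/766
back: M2=-128/37−8/37·6873/766=-2068/383
back: M1=1−1/4·-2068/383=900/383
M: M0=0, M1=900/383, M2=-2068/383, M3=6873/766, M4=-4784/383, M5=0
seg 0: a=2, c=M0/2=0, d=(M1−M0)/(6·3)=50/383, b=Δ0−h0·(2M0+M1)/6=-2116/1149
seg 1: a=0, c=M1/2=450/383, d=(M2−M1)/(6·3)=-1484/3447, b=Δ1−h1·(2M1+M2)/6=1934/1149
seg 2: a=4, c=M2/2=-1034/383, d=(M3−M2)/(6·2)=11009/9192, b=Δ2−h2·(2M2+M3)/6=-3322/1149
seg 3: a=-3, c=M3/2=6873/1532, d=(M4−M3)/(6·2)=-16441/9192, b=Δ3−h3·(2M3+M4)/6=1567/2298
seg 4: a=2, c=M4/2=-2392/383, d=(M5−M4)/(6·1)=2392/1149, b=Δ4−h4·(2M4+M5)/6=-3259/1149
t_q=13/2 → seg 2, τ=1/2; S=4+-3322/1149·τ+-1034/383·τ²+11009/9192·τ³=49739/24512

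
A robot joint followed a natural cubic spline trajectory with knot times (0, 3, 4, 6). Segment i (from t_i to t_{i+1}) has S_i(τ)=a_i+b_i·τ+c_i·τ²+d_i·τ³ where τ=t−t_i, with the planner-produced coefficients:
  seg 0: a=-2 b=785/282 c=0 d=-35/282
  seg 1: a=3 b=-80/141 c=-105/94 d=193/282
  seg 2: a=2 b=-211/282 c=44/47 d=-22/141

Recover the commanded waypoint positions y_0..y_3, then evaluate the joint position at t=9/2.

y_0=-2 y_1=3 y_2=2 y_3=3
S(9/2) = 173/94

y_0 = S_0(0) = a_0 = -2
y_1 = S_1(0) = a_1 = 3
y_2 = S_2(0) = a_2 = 2
y_3 = S_2(2) = 3
t_q=9/2 is in segment 2 (τ=1/2); S_2(τ)=173/94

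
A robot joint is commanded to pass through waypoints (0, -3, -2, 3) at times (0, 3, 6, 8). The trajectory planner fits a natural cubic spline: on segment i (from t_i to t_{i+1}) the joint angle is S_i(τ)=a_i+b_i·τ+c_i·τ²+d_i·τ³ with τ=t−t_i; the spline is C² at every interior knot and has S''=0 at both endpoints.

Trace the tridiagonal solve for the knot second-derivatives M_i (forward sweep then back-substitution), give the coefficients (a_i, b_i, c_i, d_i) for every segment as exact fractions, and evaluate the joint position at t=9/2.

  seg 0: a=0 b=-263/222 c=0 d=41/1998
  seg 1: a=-3 b=-70/111 c=41/222 d=91/1998
  seg 2: a=-2 b=379/222 c=22/37 d=-11/111
S(9/2) = -1999/592

Δ: Δ0=-1, Δ1=1/3, Δ2=5/2
row 1: diag=12, rhs=8; c'=1/4, d'=2/3
row 2: denom=10−3·1/4=37/4; d'=(13−3·2/3)/(37/4)=44/37
back: M2=44/37
back: M1=2/3−1/4·44/37=41/111
M: M0=0, M1=41/111, M2=44/37, M3=0
seg 0: a=0, c=M0/2=0, d=(M1−M0)/(6·3)=41/1998, b=Δ0−h0·(2M0+M1)/6=-263/222
seg 1: a=-3, c=M1/2=41/222, d=(M2−M1)/(6·3)=91/1998, b=Δ1−h1·(2M1+M2)/6=-70/111
seg 2: a=-2, c=M2/2=22/37, d=(M3−M2)/(6·2)=-11/111, b=Δ2−h2·(2M2+M3)/6=379/222
t_q=9/2 → seg 1, τ=3/2; S=-3+-70/111·τ+41/222·τ²+91/1998·τ³=-1999/592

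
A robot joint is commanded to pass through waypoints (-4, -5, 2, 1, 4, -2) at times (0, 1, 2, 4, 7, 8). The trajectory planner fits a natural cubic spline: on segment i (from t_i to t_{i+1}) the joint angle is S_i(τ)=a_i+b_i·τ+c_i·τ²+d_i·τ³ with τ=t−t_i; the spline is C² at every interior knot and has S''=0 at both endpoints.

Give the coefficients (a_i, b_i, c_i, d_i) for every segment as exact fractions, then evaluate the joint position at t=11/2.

Δ: Δ0=-1, Δ1=7, Δ2=-1/2, Δ3=1, Δ4=-6
row 1: diag=4, rhs=48; c'=1/4, d'=12
row 2: denom=6−1·1/4=23/4; d'=(-45−1·12)/(23/4)=-228/23
row 3: denom=10−2·8/23=214/23; d'=(9−2·-228/23)/(214/23)=663/214
row 4: denom=8−3·69/214=1505/214; d'=(-42−3·663/214)/(1505/214)=-10977/1505
back: M4=-10977/1505
back: M3=663/214−69/214·-10977/1505=8202/1505
back: M2=-228/23−8/23·8202/1505=-17772/1505
back: M1=12−1/4·-17772/1505=22503/1505
M: M0=0, M1=22503/1505, M2=-17772/1505, M3=8202/1505, M4=-10977/1505, M5=0
seg 0: a=-4, c=M0/2=0, d=(M1−M0)/(6·1)=7501/3010, b=Δ0−h0·(2M0+M1)/6=-10511/3010
seg 1: a=-5, c=M1/2=22503/3010, d=(M2−M1)/(6·1)=-2685/602, b=Δ1−h1·(2M1+M2)/6=5996/1505
seg 2: a=2, c=M2/2=-8886/1505, d=(M3−M2)/(6·2)=4329/3010, b=Δ2−h2·(2M2+M3)/6=2389/430
seg 3: a=1, c=M3/2=4101/1505, d=(M4−M3)/(6·3)=-2131/3010, b=Δ3−h3·(2M3+M4)/6=-2417/3010
seg 4: a=4, c=M4/2=-10977/3010, d=(M5−M4)/(6·1)=3659/3010, b=Δ4−h4·(2M4+M5)/6=-5371/1505
t_q=11/2 → seg 3, τ=3/2; S=1+-2417/3010·τ+4101/1505·τ²+-2131/3010·τ³=17035/4816

  seg 0: a=-4 b=-10511/3010 c=0 d=7501/3010
  seg 1: a=-5 b=5996/1505 c=22503/3010 d=-2685/602
  seg 2: a=2 b=2389/430 c=-8886/1505 d=4329/3010
  seg 3: a=1 b=-2417/3010 c=4101/1505 d=-2131/3010
  seg 4: a=4 b=-5371/1505 c=-10977/3010 d=3659/3010
S(11/2) = 17035/4816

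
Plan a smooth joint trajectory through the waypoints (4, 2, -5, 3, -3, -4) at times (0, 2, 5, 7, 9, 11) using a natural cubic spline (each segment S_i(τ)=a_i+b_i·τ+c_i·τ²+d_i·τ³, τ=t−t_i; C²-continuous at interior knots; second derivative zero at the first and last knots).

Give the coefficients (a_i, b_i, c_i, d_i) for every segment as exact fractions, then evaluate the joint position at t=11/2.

Δ: Δ0=-1, Δ1=-7/3, Δ2=4, Δ3=-3, Δ4=-1/2
row 1: diag=10, rhs=-8; c'=3/10, d'=-4/5
row 2: denom=10−3·3/10=91/10; d'=(38−3·-4/5)/(91/10)=404/91
row 3: denom=8−2·20/91=688/91; d'=(-42−2·404/91)/(688/91)=-2315/344
row 4: denom=8−2·91/344=1285/172; d'=(15−2·-2315/344)/(1285/172)=979/257
back: M4=979/257
back: M3=-2315/344−91/344·979/257=-3977/514
back: M2=404/91−20/91·-3977/514=1578/257
back: M1=-4/5−3/10·1578/257=-679/257
M: M0=0, M1=-679/257, M2=1578/257, M3=-3977/514, M4=979/257, M5=0
seg 0: a=4, c=M0/2=0, d=(M1−M0)/(6·2)=-679/3084, b=Δ0−h0·(2M0+M1)/6=-92/771
seg 1: a=2, c=M1/2=-679/514, d=(M2−M1)/(6·3)=2257/4626, b=Δ1−h1·(2M1+M2)/6=-2129/771
seg 2: a=-5, c=M2/2=789/257, d=(M3−M2)/(6·2)=-7133/6168, b=Δ2−h2·(2M2+M3)/6=3833/1542
seg 3: a=3, c=M3/2=-3977/1028, d=(M4−M3)/(6·2)=5935/6168, b=Δ3−h3·(2M3+M4)/6=685/771
seg 4: a=-3, c=M4/2=979/514, d=(M5−M4)/(6·2)=-979/3084, b=Δ4−h4·(2M4+M5)/6=-4687/1542
t_q=11/2 → seg 2, τ=1/2; S=-5+3833/1542·τ+789/257·τ²+-7133/6168·τ³=-51551/16448

  seg 0: a=4 b=-92/771 c=0 d=-679/3084
  seg 1: a=2 b=-2129/771 c=-679/514 d=2257/4626
  seg 2: a=-5 b=3833/1542 c=789/257 d=-7133/6168
  seg 3: a=3 b=685/771 c=-3977/1028 d=5935/6168
  seg 4: a=-3 b=-4687/1542 c=979/514 d=-979/3084
S(11/2) = -51551/16448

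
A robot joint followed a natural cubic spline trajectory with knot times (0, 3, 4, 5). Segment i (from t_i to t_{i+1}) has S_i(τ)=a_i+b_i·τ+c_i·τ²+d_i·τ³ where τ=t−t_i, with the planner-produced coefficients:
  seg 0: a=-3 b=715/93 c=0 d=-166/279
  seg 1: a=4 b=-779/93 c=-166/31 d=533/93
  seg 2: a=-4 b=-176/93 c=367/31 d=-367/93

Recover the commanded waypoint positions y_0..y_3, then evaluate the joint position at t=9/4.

y_0 = S_0(0) = a_0 = -3
y_1 = S_1(0) = a_1 = 4
y_2 = S_2(0) = a_2 = -4
y_3 = S_2(1) = 2
t_q=9/4 is in segment 0 (τ=9/4); S_0(τ)=7461/992

y_0=-3 y_1=4 y_2=-4 y_3=2
S(9/4) = 7461/992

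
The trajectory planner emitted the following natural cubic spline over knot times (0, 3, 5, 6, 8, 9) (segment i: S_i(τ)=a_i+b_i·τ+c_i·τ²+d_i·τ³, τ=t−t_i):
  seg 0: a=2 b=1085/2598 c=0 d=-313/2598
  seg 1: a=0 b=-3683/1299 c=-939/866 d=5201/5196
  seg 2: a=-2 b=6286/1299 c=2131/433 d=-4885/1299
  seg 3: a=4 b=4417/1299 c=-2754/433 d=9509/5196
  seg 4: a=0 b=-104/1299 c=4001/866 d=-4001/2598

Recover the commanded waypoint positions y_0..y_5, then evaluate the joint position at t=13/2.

y_0 = S_0(0) = a_0 = 2
y_1 = S_1(0) = a_1 = 0
y_2 = S_2(0) = a_2 = -2
y_3 = S_3(0) = a_3 = 4
y_4 = S_4(0) = a_4 = 0
y_5 = S_4(1) = 3
t_q=13/2 is in segment 3 (τ=1/2); S_3(τ)=60119/13856

y_0=2 y_1=0 y_2=-2 y_3=4 y_4=0 y_5=3
S(13/2) = 60119/13856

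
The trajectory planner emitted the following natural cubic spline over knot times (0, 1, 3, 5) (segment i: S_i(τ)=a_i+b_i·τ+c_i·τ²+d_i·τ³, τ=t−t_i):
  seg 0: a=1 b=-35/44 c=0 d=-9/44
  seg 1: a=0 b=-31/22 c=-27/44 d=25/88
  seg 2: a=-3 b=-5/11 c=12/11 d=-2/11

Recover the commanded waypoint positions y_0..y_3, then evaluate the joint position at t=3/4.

y_0=1 y_1=0 y_2=-3 y_3=-1
S(3/4) = 893/2816

y_0 = S_0(0) = a_0 = 1
y_1 = S_1(0) = a_1 = 0
y_2 = S_2(0) = a_2 = -3
y_3 = S_2(2) = -1
t_q=3/4 is in segment 0 (τ=3/4); S_0(τ)=893/2816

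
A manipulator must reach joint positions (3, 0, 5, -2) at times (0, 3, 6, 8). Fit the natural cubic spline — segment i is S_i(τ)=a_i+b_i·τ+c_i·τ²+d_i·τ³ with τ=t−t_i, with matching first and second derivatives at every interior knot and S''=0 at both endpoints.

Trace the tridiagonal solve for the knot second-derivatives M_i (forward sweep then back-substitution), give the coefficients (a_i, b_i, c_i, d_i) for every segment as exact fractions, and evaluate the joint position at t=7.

  seg 0: a=3 b=-475/222 c=0 d=253/1998
  seg 1: a=0 b=142/111 c=253/222 d=-673/1998
  seg 2: a=5 b=-217/222 c=-70/37 d=35/111
S(7) = 181/74

Δ: Δ0=-1, Δ1=5/3, Δ2=-7/2
row 1: diag=12, rhs=16; c'=1/4, d'=4/3
row 2: denom=10−3·1/4=37/4; d'=(-31−3·4/3)/(37/4)=-140/37
back: M2=-140/37
back: M1=4/3−1/4·-140/37=253/111
M: M0=0, M1=253/111, M2=-140/37, M3=0
seg 0: a=3, c=M0/2=0, d=(M1−M0)/(6·3)=253/1998, b=Δ0−h0·(2M0+M1)/6=-475/222
seg 1: a=0, c=M1/2=253/222, d=(M2−M1)/(6·3)=-673/1998, b=Δ1−h1·(2M1+M2)/6=142/111
seg 2: a=5, c=M2/2=-70/37, d=(M3−M2)/(6·2)=35/111, b=Δ2−h2·(2M2+M3)/6=-217/222
t_q=7 → seg 2, τ=1; S=5+-217/222·τ+-70/37·τ²+35/111·τ³=181/74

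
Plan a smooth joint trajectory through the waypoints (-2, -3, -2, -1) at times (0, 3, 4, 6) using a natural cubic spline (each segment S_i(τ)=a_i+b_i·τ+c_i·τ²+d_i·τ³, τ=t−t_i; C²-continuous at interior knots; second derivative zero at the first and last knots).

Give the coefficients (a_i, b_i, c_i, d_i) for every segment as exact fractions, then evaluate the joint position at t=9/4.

Δ: Δ0=-1/3, Δ1=1, Δ2=1/2
row 1: diag=8, rhs=8; c'=1/8, d'=1
row 2: denom=6−1·1/8=47/8; d'=(-3−1·1)/(47/8)=-32/47
back: M2=-32/47
back: M1=1−1/8·-32/47=51/47
M: M0=0, M1=51/47, M2=-32/47, M3=0
seg 0: a=-2, c=M0/2=0, d=(M1−M0)/(6·3)=17/282, b=Δ0−h0·(2M0+M1)/6=-247/282
seg 1: a=-3, c=M1/2=51/94, d=(M2−M1)/(6·1)=-83/282, b=Δ1−h1·(2M1+M2)/6=106/141
seg 2: a=-2, c=M2/2=-16/47, d=(M3−M2)/(6·2)=8/141, b=Δ2−h2·(2M2+M3)/6=269/282
t_q=9/4 → seg 0, τ=9/4; S=-2+-247/282·τ+0·τ²+17/282·τ³=-19757/6016

  seg 0: a=-2 b=-247/282 c=0 d=17/282
  seg 1: a=-3 b=106/141 c=51/94 d=-83/282
  seg 2: a=-2 b=269/282 c=-16/47 d=8/141
S(9/4) = -19757/6016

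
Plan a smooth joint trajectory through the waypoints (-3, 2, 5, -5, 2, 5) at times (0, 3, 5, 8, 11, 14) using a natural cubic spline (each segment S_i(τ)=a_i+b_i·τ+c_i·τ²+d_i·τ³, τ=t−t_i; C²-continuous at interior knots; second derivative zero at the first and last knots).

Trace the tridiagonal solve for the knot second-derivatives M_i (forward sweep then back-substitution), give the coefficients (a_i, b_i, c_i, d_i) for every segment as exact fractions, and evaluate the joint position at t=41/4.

Δ: Δ0=5/3, Δ1=3/2, Δ2=-10/3, Δ3=7/3, Δ4=1
row 1: diag=10, rhs=-1; c'=1/5, d'=-1/10
row 2: denom=10−2·1/5=48/5; d'=(-29−2·-1/10)/(48/5)=-3
row 3: denom=12−3·5/16=177/16; d'=(34−3·-3)/(177/16)=688/177
row 4: denom=12−3·16/59=660/59; d'=(-8−3·688/177)/(660/59)=-58/33
back: M4=-58/33
back: M3=688/177−16/59·-58/33=48/11
back: M2=-3−5/16·48/11=-48/11
back: M1=-1/10−1/5·-48/11=17/22
M: M0=0, M1=17/22, M2=-48/11, M3=48/11, M4=-58/33, M5=0
seg 0: a=-3, c=M0/2=0, d=(M1−M0)/(6·3)=17/396, b=Δ0−h0·(2M0+M1)/6=169/132
seg 1: a=2, c=M1/2=17/44, d=(M2−M1)/(6·2)=-113/264, b=Δ1−h1·(2M1+M2)/6=161/66
seg 2: a=5, c=M2/2=-24/11, d=(M3−M2)/(6·3)=16/33, b=Δ2−h2·(2M2+M3)/6=-38/33
seg 3: a=-5, c=M3/2=24/11, d=(M4−M3)/(6·3)=-101/297, b=Δ3−h3·(2M3+M4)/6=-38/33
seg 4: a=2, c=M4/2=-29/33, d=(M5−M4)/(6·3)=29/297, b=Δ4−h4·(2M4+M5)/6=91/33
t_q=41/4 → seg 3, τ=9/4; S=-5+-38/33·τ+24/11·τ²+-101/297·τ³=-295/704

  seg 0: a=-3 b=169/132 c=0 d=17/396
  seg 1: a=2 b=161/66 c=17/44 d=-113/264
  seg 2: a=5 b=-38/33 c=-24/11 d=16/33
  seg 3: a=-5 b=-38/33 c=24/11 d=-101/297
  seg 4: a=2 b=91/33 c=-29/33 d=29/297
S(41/4) = -295/704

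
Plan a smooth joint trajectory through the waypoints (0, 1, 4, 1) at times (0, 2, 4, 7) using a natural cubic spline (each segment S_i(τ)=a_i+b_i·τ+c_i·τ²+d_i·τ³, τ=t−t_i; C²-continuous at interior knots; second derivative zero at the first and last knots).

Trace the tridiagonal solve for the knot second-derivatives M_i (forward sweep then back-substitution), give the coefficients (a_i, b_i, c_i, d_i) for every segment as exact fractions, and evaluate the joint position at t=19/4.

Δ: Δ0=1/2, Δ1=3/2, Δ2=-1
row 1: diag=8, rhs=6; c'=1/4, d'=3/4
row 2: denom=10−2·1/4=19/2; d'=(-15−2·3/4)/(19/2)=-33/19
back: M2=-33/19
back: M1=3/4−1/4·-33/19=45/38
M: M0=0, M1=45/38, M2=-33/19, M3=0
seg 0: a=0, c=M0/2=0, d=(M1−M0)/(6·2)=15/152, b=Δ0−h0·(2M0+M1)/6=2/19
seg 1: a=1, c=M1/2=45/76, d=(M2−M1)/(6·2)=-37/152, b=Δ1−h1·(2M1+M2)/6=49/38
seg 2: a=4, c=M2/2=-33/38, d=(M3−M2)/(6·3)=11/114, b=Δ2−h2·(2M2+M3)/6=14/19
t_q=19/4 → seg 2, τ=3/4; S=4+14/19·τ+-33/38·τ²+11/114·τ³=9983/2432

  seg 0: a=0 b=2/19 c=0 d=15/152
  seg 1: a=1 b=49/38 c=45/76 d=-37/152
  seg 2: a=4 b=14/19 c=-33/38 d=11/114
S(19/4) = 9983/2432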